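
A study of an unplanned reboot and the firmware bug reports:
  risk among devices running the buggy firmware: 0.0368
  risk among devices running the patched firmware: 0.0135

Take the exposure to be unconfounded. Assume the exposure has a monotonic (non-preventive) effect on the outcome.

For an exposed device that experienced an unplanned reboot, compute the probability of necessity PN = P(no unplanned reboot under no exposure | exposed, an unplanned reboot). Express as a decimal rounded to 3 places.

PN ≈ 0.633

Let p₁ = 0.0368, p₀ = 0.0135.
Under exogeneity and monotonicity, PN = (p₁ − p₀) / p₁.
PN = (0.0368 − 0.0135) / 0.0368 = 0.0233 / 0.0368 ≈ 0.6332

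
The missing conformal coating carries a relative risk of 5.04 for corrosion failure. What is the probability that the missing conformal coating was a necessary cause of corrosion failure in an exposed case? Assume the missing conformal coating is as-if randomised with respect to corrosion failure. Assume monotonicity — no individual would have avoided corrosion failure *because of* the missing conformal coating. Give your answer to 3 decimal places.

PN ≈ 0.802

Under exogeneity and monotonicity, PN = (RR − 1) / RR = 1 − 1/RR.
PN = (5.04 − 1) / 5.04 = 4.04 / 5.04 ≈ 0.8016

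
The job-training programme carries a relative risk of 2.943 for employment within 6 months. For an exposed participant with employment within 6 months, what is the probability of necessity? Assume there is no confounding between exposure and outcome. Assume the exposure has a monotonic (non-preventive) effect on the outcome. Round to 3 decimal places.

Under exogeneity and monotonicity, PN = (RR − 1) / RR = 1 − 1/RR.
PN = (2.943 − 1) / 2.943 = 1.943 / 2.943 ≈ 0.6602

PN ≈ 0.660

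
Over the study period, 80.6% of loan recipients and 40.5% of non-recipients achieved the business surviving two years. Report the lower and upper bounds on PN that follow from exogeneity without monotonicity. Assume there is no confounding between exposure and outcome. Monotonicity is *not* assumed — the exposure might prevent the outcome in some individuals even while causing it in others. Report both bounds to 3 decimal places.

p₁ = 0.806, p₀ = 0.405.
Under exogeneity alone the bounds on PN are max{0,(p₁−p₀)/p₁} ≤ PN ≤ min{1,(1−p₀)/p₁}.
  lower = (p₁ − p₀)/p₁ = 0.401 / 0.806 ≈ 0.4975
  upper = min{1, (1 − p₀)/p₁} = 0.595 / 0.806 ≈ 0.7382

0.498 ≤ PN ≤ 0.738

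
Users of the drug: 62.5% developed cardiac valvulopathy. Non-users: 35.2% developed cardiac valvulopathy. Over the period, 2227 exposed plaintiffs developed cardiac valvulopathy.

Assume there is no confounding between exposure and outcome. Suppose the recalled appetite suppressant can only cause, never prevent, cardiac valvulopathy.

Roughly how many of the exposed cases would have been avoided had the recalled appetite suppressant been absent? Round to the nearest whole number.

about 973 cases

p₁ = 0.625, p₀ = 0.352.
PN = (p₁ − p₀)/p₁ = (0.625 − 0.352) / 0.625 ≈ 0.43680.
Attributable cases ≈ PN × (exposed cases) = 0.43680 × 2227 ≈ 972.75.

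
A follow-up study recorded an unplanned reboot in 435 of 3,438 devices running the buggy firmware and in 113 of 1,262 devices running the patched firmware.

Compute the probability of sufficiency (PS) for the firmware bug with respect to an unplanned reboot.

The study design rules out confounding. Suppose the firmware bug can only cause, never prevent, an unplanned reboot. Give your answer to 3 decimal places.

p₁ = P(outcome | exposed) = 435/3438 = 0.12653
p₀ = P(outcome | unexposed) = 113/1262 = 0.08954
Under exogeneity and monotonicity, PS = (p₁ − p₀) / (1 − p₀).
PS = (0.12653 − 0.08954) / (1 − 0.08954) = 0.036987 / 0.91046 ≈ 0.0406

PS ≈ 0.041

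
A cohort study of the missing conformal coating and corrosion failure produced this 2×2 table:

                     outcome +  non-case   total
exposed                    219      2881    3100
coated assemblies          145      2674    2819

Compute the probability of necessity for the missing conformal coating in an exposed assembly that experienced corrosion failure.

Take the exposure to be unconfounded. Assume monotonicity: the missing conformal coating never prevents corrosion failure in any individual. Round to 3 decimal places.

PN ≈ 0.272

p₁ = P(outcome | exposed) = 219/3100 = 0.070645
p₀ = P(outcome | unexposed) = 145/2819 = 0.051437
Under exogeneity and monotonicity, PN = (p₁ − p₀) / p₁.
PN = (0.070645 − 0.051437) / 0.070645 = 0.019208 / 0.070645 ≈ 0.2719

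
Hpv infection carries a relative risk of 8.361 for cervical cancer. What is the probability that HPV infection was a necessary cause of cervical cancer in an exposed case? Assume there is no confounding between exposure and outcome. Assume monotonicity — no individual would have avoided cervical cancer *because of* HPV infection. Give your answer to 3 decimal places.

Under exogeneity and monotonicity, PN = (RR − 1) / RR = 1 − 1/RR.
PN = (8.361 − 1) / 8.361 = 7.361 / 8.361 ≈ 0.8804

PN ≈ 0.880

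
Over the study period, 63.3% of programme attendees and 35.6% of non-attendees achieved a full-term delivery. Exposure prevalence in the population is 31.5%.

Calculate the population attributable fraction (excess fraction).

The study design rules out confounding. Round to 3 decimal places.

PAF ≈ 0.197

p₁ = 0.633, p₀ = 0.356.
Overall risk P(Y=1) = π·p₁ + (1−π)·p₀ = 0.315×0.633 + 0.685×0.356 = 0.44326.
Under exogeneity, PAF = [P(Y=1) − p₀] / P(Y=1).
PAF = (0.44326 − 0.356) / 0.44326 ≈ 0.1969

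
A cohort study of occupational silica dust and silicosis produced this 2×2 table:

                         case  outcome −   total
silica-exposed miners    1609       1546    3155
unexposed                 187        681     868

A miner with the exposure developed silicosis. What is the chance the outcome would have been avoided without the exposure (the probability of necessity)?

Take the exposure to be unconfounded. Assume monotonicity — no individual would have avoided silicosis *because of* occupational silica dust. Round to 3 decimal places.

p₁ = P(outcome | exposed) = 1609/3155 = 0.50998
p₀ = P(outcome | unexposed) = 187/868 = 0.21544
Under exogeneity and monotonicity, PN = (p₁ − p₀)/p₁.
PN = (0.50998 − 0.21544) / 0.50998 ≈ 0.5776

PN ≈ 0.578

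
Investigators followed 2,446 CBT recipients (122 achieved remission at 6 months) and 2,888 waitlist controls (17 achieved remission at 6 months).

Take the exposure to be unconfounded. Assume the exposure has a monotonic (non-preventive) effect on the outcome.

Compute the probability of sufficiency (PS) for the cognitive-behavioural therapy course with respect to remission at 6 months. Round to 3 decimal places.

p₁ = P(outcome | exposed) = 122/2446 = 0.049877
p₀ = P(outcome | unexposed) = 17/2888 = 0.0058864
Under exogeneity and monotonicity, PS = (p₁ − p₀) / (1 − p₀).
PS = (0.049877 − 0.0058864) / (1 − 0.0058864) = 0.043991 / 0.99411 ≈ 0.0443

PS ≈ 0.044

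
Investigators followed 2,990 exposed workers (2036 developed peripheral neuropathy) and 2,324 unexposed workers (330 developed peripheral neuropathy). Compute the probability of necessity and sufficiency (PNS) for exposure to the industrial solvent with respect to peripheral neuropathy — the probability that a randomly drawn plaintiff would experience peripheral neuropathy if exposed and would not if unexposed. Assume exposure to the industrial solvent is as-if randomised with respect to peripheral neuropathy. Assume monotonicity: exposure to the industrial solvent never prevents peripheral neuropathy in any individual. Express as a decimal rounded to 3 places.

PNS ≈ 0.539

p₁ = P(outcome | exposed) = 2036/2990 = 0.68094
p₀ = P(outcome | unexposed) = 330/2324 = 0.142
Under exogeneity and monotonicity, PNS = p₁ − p₀.
PNS = 0.68094 − 0.142 = 0.53894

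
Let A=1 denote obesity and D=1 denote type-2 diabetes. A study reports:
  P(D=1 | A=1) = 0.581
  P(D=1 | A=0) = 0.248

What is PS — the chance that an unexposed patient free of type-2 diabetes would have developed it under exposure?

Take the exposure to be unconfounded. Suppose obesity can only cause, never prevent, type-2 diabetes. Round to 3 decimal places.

PS ≈ 0.443

Let p₁ = 0.581, p₀ = 0.248.
Under exogeneity and monotonicity, PS = (p₁ − p₀) / (1 − p₀).
PS = (0.581 − 0.248) / (1 − 0.248) = 0.333 / 0.752 ≈ 0.4428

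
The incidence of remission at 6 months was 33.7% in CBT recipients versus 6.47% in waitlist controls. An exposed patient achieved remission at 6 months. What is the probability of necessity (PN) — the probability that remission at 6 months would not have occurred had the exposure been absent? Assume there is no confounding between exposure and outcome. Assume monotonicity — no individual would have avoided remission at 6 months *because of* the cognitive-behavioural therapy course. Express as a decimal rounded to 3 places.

PN ≈ 0.808

p₁ = 0.337, p₀ = 0.0647.
Under exogeneity and monotonicity, PN = (p₁ − p₀) / p₁.
PN = (0.337 − 0.0647) / 0.337 = 0.2723 / 0.337 ≈ 0.8080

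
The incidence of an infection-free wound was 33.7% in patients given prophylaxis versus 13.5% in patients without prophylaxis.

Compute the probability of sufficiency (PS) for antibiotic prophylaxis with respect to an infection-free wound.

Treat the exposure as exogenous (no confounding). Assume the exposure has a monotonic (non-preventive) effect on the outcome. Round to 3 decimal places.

p₁ = 0.337, p₀ = 0.135.
Under exogeneity and monotonicity, PS = (p₁ − p₀) / (1 − p₀).
PS = (0.337 − 0.135) / (1 − 0.135) = 0.202 / 0.865 ≈ 0.2335

PS ≈ 0.234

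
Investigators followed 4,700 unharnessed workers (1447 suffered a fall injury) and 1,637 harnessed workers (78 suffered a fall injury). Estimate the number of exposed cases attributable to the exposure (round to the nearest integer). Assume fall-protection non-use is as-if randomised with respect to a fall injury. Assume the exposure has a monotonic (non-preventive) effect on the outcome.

about 1223 cases

p₁ = P(outcome | exposed) = 1447/4700 = 0.30787
p₀ = P(outcome | unexposed) = 78/1637 = 0.047648
PN = (p₁ − p₀)/p₁ = (0.30787 − 0.047648) / 0.30787 ≈ 0.84523.
Attributable cases ≈ PN × (exposed cases) = 0.84523 × 1447 ≈ 1223.05.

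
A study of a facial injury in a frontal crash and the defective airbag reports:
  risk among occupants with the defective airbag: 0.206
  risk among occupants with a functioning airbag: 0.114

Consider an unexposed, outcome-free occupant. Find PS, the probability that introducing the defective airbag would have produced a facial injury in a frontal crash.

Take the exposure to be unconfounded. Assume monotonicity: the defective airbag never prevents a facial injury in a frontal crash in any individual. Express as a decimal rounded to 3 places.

Let p₁ = 0.206, p₀ = 0.114.
Under exogeneity and monotonicity, PS = (p₁ − p₀) / (1 − p₀).
PS = (0.206 − 0.114) / (1 − 0.114) = 0.092 / 0.886 ≈ 0.1038

PS ≈ 0.104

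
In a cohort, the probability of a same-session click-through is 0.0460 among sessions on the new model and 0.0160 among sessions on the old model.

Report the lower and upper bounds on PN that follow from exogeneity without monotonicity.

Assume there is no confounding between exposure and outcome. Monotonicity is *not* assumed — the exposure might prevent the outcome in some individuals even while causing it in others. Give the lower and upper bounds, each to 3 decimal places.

Let p₁ = 0.046, p₀ = 0.016.
Under exogeneity alone the bounds on PN are max{0,(p₁−p₀)/p₁} ≤ PN ≤ min{1,(1−p₀)/p₁}.
  lower = (p₁ − p₀)/p₁ = 0.03 / 0.046 ≈ 0.6522
  upper = min{1, (1 − p₀)/p₁} = 0.984 / 0.046 ≈ 21.3913 → capped at 1

0.652 ≤ PN ≤ 1.000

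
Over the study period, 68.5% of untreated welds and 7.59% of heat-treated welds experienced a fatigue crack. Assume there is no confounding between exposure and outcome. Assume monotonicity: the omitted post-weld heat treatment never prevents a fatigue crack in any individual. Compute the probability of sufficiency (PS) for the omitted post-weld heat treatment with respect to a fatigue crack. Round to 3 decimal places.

p₁ = 0.685, p₀ = 0.0759.
Under exogeneity and monotonicity, PS = (p₁ − p₀) / (1 − p₀).
PS = (0.685 − 0.0759) / (1 − 0.0759) = 0.6091 / 0.9241 ≈ 0.6591

PS ≈ 0.659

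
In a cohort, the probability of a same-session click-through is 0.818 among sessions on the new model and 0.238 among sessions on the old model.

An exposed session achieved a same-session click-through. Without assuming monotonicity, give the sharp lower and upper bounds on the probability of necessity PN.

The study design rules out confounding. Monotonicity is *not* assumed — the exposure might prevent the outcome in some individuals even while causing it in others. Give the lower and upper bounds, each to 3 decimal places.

Let p₁ = 0.818, p₀ = 0.238.
Under exogeneity alone the bounds on PN are max{0,(p₁−p₀)/p₁} ≤ PN ≤ min{1,(1−p₀)/p₁}.
  lower = (p₁ − p₀)/p₁ = 0.58 / 0.818 ≈ 0.7090
  upper = min{1, (1 − p₀)/p₁} = 0.762 / 0.818 ≈ 0.9315

0.709 ≤ PN ≤ 0.932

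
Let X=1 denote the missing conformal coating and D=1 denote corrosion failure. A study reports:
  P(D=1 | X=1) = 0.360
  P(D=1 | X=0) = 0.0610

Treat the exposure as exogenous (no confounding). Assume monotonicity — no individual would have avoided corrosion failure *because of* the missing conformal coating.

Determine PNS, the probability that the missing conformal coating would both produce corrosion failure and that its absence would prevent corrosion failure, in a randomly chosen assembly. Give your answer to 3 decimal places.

PNS ≈ 0.299

Let p₁ = 0.36, p₀ = 0.061.
Under exogeneity and monotonicity, PNS = p₁ − p₀.
PNS = 0.36 − 0.061 = 0.299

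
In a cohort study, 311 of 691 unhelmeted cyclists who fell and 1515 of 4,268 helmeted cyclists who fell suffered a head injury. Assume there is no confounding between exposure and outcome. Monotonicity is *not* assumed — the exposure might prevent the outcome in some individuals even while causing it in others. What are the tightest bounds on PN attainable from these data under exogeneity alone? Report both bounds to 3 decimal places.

p₁ = P(outcome | exposed) = 311/691 = 0.45007
p₀ = P(outcome | unexposed) = 1515/4268 = 0.35497
Under exogeneity alone the bounds on PN are max{0,(p₁−p₀)/p₁} ≤ PN ≤ min{1,(1−p₀)/p₁}.
  lower = (p₁ − p₀)/p₁ = 0.095105 / 0.45007 ≈ 0.2113
  upper = min{1, (1 − p₀)/p₁} = 0.64503 / 0.45007 ≈ 1.4332 → capped at 1

0.211 ≤ PN ≤ 1.000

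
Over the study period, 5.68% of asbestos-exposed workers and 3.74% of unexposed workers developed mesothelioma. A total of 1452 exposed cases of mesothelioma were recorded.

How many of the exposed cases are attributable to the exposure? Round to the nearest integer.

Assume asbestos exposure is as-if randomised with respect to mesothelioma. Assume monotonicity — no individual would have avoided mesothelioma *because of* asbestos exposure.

p₁ = 0.0568, p₀ = 0.0374.
PN = (p₁ − p₀)/p₁ = (0.0568 − 0.0374) / 0.0568 ≈ 0.34155.
Attributable cases ≈ PN × (exposed cases) = 0.34155 × 1452 ≈ 495.93.

about 496 cases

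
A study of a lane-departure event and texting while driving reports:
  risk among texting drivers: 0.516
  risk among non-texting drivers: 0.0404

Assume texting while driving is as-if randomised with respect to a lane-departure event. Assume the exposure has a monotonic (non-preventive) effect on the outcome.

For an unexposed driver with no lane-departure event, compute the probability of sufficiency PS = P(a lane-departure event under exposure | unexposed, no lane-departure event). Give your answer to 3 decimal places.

PS ≈ 0.496

Let p₁ = 0.516, p₀ = 0.0404.
Under exogeneity and monotonicity, PS = (p₁ − p₀) / (1 − p₀).
PS = (0.516 − 0.0404) / (1 − 0.0404) = 0.4756 / 0.9596 ≈ 0.4956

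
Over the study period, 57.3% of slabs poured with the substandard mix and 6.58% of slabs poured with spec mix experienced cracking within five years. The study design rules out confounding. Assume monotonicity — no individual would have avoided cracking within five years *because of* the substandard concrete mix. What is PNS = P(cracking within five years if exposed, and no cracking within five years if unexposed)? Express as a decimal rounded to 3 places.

p₁ = 0.573, p₀ = 0.0658.
Under exogeneity and monotonicity, PNS = p₁ − p₀.
PNS = 0.573 − 0.0658 = 0.5072

PNS ≈ 0.507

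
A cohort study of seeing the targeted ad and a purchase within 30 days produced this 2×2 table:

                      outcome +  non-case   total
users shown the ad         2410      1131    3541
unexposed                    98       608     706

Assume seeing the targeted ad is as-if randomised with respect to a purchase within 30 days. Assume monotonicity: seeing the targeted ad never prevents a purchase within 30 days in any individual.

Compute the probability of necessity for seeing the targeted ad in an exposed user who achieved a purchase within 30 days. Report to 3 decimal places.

p₁ = P(outcome | exposed) = 2410/3541 = 0.6806
p₀ = P(outcome | unexposed) = 98/706 = 0.13881
Under exogeneity and monotonicity, PN = (p₁ − p₀)/p₁.
PN = (0.6806 − 0.13881) / 0.6806 ≈ 0.7960

PN ≈ 0.796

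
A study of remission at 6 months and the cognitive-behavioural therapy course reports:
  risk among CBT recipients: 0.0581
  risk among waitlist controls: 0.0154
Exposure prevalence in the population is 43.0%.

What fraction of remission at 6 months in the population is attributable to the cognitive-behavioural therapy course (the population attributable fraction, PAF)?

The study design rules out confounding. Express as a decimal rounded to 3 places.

Let p₁ = 0.0581, p₀ = 0.0154.
Overall risk P(Y=1) = π·p₁ + (1−π)·p₀ = 0.43×0.0581 + 0.57×0.0154 = 0.033761.
Under exogeneity, PAF = [P(Y=1) − p₀] / P(Y=1).
PAF = (0.033761 − 0.0154) / 0.033761 ≈ 0.5439

PAF ≈ 0.544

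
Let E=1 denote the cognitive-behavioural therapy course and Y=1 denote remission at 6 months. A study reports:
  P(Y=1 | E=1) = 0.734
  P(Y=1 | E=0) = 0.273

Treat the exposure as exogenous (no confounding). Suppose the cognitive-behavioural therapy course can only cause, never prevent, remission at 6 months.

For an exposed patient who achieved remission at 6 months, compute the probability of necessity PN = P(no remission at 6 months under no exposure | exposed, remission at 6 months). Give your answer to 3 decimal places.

PN ≈ 0.628

Let p₁ = 0.734, p₀ = 0.273.
Under exogeneity and monotonicity, PN = (p₁ − p₀) / p₁.
PN = (0.734 − 0.273) / 0.734 = 0.461 / 0.734 ≈ 0.6281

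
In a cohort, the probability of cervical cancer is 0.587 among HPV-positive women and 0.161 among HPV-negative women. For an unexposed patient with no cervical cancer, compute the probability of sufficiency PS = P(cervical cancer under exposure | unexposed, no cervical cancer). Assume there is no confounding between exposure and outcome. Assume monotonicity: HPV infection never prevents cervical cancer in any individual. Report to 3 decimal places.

PS ≈ 0.508

Let p₁ = 0.587, p₀ = 0.161.
Under exogeneity and monotonicity, PS = (p₁ − p₀) / (1 − p₀).
PS = (0.587 − 0.161) / (1 − 0.161) = 0.426 / 0.839 ≈ 0.5077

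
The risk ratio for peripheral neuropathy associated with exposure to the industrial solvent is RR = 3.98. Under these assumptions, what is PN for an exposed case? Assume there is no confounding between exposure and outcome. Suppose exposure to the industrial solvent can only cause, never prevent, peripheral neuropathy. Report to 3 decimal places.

Under exogeneity and monotonicity, PN = (RR − 1) / RR = 1 − 1/RR.
PN = (3.98 − 1) / 3.98 = 2.98 / 3.98 ≈ 0.7487

PN ≈ 0.749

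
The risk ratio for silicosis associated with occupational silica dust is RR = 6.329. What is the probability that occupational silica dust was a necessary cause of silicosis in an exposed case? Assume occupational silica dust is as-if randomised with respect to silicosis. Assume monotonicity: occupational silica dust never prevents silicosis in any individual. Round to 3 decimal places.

Under exogeneity and monotonicity, PN = (RR − 1) / RR = 1 − 1/RR.
PN = (6.329 − 1) / 6.329 = 5.329 / 6.329 ≈ 0.8420

PN ≈ 0.842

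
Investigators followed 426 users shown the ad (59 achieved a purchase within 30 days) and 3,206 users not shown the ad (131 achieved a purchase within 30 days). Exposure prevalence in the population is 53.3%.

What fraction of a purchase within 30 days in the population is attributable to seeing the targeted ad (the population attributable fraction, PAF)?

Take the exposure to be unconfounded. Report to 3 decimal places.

p₁ = P(outcome | exposed) = 59/426 = 0.1385
p₀ = P(outcome | unexposed) = 131/3206 = 0.040861
Overall risk P(Y=1) = π·p₁ + (1−π)·p₀ = 0.533×0.1385 + 0.467×0.040861 = 0.092901.
Under exogeneity, PAF = [P(Y=1) − p₀] / P(Y=1).
PAF = (0.092901 − 0.040861) / 0.092901 ≈ 0.5602

PAF ≈ 0.560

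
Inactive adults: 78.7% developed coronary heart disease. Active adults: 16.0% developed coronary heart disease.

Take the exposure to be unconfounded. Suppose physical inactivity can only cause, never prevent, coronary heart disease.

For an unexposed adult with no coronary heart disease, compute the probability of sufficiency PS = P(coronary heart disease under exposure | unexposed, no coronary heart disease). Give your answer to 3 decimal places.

p₁ = 0.787, p₀ = 0.16.
Under exogeneity and monotonicity, PS = (p₁ − p₀) / (1 − p₀).
PS = (0.787 − 0.16) / (1 − 0.16) = 0.627 / 0.84 ≈ 0.7464

PS ≈ 0.746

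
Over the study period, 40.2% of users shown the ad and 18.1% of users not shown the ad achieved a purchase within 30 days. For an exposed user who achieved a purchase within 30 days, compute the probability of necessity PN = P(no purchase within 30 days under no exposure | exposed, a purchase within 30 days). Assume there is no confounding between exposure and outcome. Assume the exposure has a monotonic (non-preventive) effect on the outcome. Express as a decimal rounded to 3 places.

PN ≈ 0.550

p₁ = 0.402, p₀ = 0.181.
Under exogeneity and monotonicity, PN = (p₁ − p₀) / p₁.
PN = (0.402 − 0.181) / 0.402 = 0.221 / 0.402 ≈ 0.5498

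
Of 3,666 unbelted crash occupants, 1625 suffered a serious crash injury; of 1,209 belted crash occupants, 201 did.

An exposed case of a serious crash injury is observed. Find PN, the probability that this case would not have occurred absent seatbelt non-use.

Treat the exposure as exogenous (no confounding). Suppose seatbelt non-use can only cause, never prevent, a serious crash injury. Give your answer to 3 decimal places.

PN ≈ 0.625

p₁ = P(outcome | exposed) = 1625/3666 = 0.44326
p₀ = P(outcome | unexposed) = 201/1209 = 0.16625
Under exogeneity and monotonicity, PN = (p₁ − p₀) / p₁.
PN = (0.44326 − 0.16625) / 0.44326 = 0.27701 / 0.44326 ≈ 0.6249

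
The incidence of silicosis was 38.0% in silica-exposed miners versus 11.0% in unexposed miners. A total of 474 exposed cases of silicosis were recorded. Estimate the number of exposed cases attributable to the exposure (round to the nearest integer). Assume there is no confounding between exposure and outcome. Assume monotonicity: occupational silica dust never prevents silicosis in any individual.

about 337 cases

p₁ = 0.38, p₀ = 0.11.
PN = (p₁ − p₀)/p₁ = (0.38 − 0.11) / 0.38 ≈ 0.71053.
Attributable cases ≈ PN × (exposed cases) = 0.71053 × 474 ≈ 336.79.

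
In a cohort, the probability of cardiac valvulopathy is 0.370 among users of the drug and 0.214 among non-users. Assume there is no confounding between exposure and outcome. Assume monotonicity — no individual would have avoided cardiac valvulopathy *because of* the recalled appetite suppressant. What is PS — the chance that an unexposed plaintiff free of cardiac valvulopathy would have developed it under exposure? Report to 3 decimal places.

Let p₁ = 0.37, p₀ = 0.214.
Under exogeneity and monotonicity, PS = (p₁ − p₀) / (1 − p₀).
PS = (0.37 − 0.214) / (1 − 0.214) = 0.156 / 0.786 ≈ 0.1985

PS ≈ 0.198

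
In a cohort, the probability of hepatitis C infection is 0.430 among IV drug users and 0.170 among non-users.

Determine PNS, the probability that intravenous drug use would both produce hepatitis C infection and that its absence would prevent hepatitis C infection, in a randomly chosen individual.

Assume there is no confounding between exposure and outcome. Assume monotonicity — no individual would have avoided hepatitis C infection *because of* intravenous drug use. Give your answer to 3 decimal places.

PNS ≈ 0.260

Let p₁ = 0.43, p₀ = 0.17.
Under exogeneity and monotonicity, PNS = p₁ − p₀.
PNS = 0.43 − 0.17 = 0.26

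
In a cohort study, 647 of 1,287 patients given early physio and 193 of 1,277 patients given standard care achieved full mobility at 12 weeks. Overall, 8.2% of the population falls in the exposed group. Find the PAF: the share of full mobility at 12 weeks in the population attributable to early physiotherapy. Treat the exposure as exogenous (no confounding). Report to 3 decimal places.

p₁ = P(outcome | exposed) = 647/1287 = 0.50272
p₀ = P(outcome | unexposed) = 193/1277 = 0.15114
Overall risk P(Y=1) = π·p₁ + (1−π)·p₀ = 0.082×0.50272 + 0.918×0.15114 = 0.17997.
Under exogeneity, PAF = [P(Y=1) − p₀] / P(Y=1).
PAF = (0.17997 − 0.15114) / 0.17997 ≈ 0.1602

PAF ≈ 0.160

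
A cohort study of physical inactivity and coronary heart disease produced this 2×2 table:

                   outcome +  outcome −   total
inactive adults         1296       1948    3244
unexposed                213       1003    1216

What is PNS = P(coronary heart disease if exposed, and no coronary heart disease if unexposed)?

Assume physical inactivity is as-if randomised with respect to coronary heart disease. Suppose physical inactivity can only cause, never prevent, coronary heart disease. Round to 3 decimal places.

p₁ = P(outcome | exposed) = 1296/3244 = 0.39951
p₀ = P(outcome | unexposed) = 213/1216 = 0.17516
Under exogeneity and monotonicity, PNS = p₁ − p₀.
PNS = 0.39951 − 0.17516 = 0.22434

PNS ≈ 0.224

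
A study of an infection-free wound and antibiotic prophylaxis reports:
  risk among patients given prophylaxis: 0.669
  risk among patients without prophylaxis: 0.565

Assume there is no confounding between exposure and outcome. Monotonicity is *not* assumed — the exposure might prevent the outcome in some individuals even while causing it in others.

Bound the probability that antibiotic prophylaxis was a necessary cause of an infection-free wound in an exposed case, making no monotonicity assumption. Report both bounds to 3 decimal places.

Let p₁ = 0.669, p₀ = 0.565.
Under exogeneity alone the bounds on PN are max{0,(p₁−p₀)/p₁} ≤ PN ≤ min{1,(1−p₀)/p₁}.
  lower = (p₁ − p₀)/p₁ = 0.104 / 0.669 ≈ 0.1555
  upper = min{1, (1 − p₀)/p₁} = 0.435 / 0.669 ≈ 0.6502

0.155 ≤ PN ≤ 0.650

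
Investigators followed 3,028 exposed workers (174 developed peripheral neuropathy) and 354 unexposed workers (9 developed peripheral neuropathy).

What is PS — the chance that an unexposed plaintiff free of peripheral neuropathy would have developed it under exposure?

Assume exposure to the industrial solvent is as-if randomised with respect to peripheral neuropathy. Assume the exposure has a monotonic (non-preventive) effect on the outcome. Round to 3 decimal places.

PS ≈ 0.033

p₁ = P(outcome | exposed) = 174/3028 = 0.057464
p₀ = P(outcome | unexposed) = 9/354 = 0.025424
Under exogeneity and monotonicity, PS = (p₁ − p₀) / (1 − p₀).
PS = (0.057464 − 0.025424) / (1 − 0.025424) = 0.03204 / 0.97458 ≈ 0.0329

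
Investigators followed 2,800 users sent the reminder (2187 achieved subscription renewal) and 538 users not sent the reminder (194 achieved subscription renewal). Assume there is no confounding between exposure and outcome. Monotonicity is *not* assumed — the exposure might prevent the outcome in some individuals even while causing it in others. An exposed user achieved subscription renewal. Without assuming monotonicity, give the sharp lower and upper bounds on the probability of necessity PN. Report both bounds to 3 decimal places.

p₁ = P(outcome | exposed) = 2187/2800 = 0.78107
p₀ = P(outcome | unexposed) = 194/538 = 0.36059
Under exogeneity alone the bounds on PN are max{0,(p₁−p₀)/p₁} ≤ PN ≤ min{1,(1−p₀)/p₁}.
  lower = (p₁ − p₀)/p₁ = 0.42048 / 0.78107 ≈ 0.5383
  upper = min{1, (1 − p₀)/p₁} = 0.63941 / 0.78107 ≈ 0.8186

0.538 ≤ PN ≤ 0.819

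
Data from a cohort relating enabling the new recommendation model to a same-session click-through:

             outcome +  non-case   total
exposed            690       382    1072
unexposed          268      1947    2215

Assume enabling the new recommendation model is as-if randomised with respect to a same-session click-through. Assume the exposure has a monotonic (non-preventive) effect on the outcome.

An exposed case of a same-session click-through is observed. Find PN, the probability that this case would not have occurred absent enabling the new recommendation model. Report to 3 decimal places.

PN ≈ 0.812

p₁ = P(outcome | exposed) = 690/1072 = 0.64366
p₀ = P(outcome | unexposed) = 268/2215 = 0.12099
Under exogeneity and monotonicity, PN = (p₁ − p₀)/p₁.
PN = (0.64366 − 0.12099) / 0.64366 ≈ 0.8120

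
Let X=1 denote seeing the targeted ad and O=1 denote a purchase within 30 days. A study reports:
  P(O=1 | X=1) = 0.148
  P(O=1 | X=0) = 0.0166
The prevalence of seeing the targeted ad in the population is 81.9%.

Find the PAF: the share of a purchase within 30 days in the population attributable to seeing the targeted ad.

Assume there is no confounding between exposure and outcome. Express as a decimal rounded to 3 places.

Let p₁ = 0.148, p₀ = 0.0166.
Overall risk P(Y=1) = π·p₁ + (1−π)·p₀ = 0.819×0.148 + 0.181×0.0166 = 0.12422.
Under exogeneity, PAF = [P(Y=1) − p₀] / P(Y=1).
PAF = (0.12422 − 0.0166) / 0.12422 ≈ 0.8664

PAF ≈ 0.866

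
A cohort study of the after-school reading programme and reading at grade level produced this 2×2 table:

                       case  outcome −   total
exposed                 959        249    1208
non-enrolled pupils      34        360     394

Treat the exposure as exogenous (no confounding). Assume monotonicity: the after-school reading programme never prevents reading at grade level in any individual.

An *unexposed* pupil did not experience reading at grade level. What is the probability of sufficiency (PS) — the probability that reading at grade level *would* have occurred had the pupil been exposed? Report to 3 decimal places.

p₁ = P(outcome | exposed) = 959/1208 = 0.79387
p₀ = P(outcome | unexposed) = 34/394 = 0.086294
Under exogeneity and monotonicity, PS = (p₁ − p₀)/(1 − p₀).
PS = (0.79387 − 0.086294) / 0.91371 ≈ 0.7744

PS ≈ 0.774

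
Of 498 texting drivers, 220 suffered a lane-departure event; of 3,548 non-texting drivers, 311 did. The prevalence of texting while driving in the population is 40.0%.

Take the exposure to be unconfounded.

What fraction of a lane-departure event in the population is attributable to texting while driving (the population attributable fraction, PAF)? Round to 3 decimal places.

p₁ = P(outcome | exposed) = 220/498 = 0.44177
p₀ = P(outcome | unexposed) = 311/3548 = 0.087655
Overall risk P(Y=1) = π·p₁ + (1−π)·p₀ = 0.4×0.44177 + 0.6×0.087655 = 0.2293.
Under exogeneity, PAF = [P(Y=1) − p₀] / P(Y=1).
PAF = (0.2293 − 0.087655) / 0.2293 ≈ 0.6177

PAF ≈ 0.618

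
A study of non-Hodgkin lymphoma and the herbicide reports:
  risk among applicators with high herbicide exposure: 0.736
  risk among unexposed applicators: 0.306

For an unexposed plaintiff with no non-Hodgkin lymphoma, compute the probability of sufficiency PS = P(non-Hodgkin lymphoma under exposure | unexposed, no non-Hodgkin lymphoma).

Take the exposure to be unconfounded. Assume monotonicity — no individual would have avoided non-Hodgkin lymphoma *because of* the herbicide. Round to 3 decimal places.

PS ≈ 0.620

Let p₁ = 0.736, p₀ = 0.306.
Under exogeneity and monotonicity, PS = (p₁ − p₀) / (1 − p₀).
PS = (0.736 − 0.306) / (1 − 0.306) = 0.43 / 0.694 ≈ 0.6196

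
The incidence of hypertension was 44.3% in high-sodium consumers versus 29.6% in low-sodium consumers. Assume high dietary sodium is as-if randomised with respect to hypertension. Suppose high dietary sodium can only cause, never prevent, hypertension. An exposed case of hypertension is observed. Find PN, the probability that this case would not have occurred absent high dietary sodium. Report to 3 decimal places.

p₁ = 0.443, p₀ = 0.296.
Under exogeneity and monotonicity, PN = (p₁ − p₀) / p₁.
PN = (0.443 − 0.296) / 0.443 = 0.147 / 0.443 ≈ 0.3318

PN ≈ 0.332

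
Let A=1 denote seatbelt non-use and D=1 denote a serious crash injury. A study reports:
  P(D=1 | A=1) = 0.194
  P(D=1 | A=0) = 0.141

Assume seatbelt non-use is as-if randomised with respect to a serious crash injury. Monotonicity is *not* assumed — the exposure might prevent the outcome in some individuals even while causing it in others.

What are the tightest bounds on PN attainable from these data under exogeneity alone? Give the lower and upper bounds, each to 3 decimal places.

Let p₁ = 0.194, p₀ = 0.141.
Under exogeneity alone the bounds on PN are max{0,(p₁−p₀)/p₁} ≤ PN ≤ min{1,(1−p₀)/p₁}.
  lower = (p₁ − p₀)/p₁ = 0.053 / 0.194 ≈ 0.2732
  upper = min{1, (1 − p₀)/p₁} = 0.859 / 0.194 ≈ 4.4278 → capped at 1

0.273 ≤ PN ≤ 1.000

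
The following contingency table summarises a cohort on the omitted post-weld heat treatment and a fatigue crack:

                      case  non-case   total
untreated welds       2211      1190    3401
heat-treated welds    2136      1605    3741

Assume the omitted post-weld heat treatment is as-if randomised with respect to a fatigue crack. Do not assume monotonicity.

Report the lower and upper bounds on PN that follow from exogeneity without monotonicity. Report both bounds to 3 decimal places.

0.122 ≤ PN ≤ 0.660

p₁ = P(outcome | exposed) = 2211/3401 = 0.6501
p₀ = P(outcome | unexposed) = 2136/3741 = 0.57097
Under exogeneity alone the bounds on PN are max{0,(p₁−p₀)/p₁} ≤ PN ≤ min{1,(1−p₀)/p₁}.
  lower = (p₁ − p₀)/p₁ = 0.079133 / 0.6501 ≈ 0.1217
  upper = min{1, (1 − p₀)/p₁} = 0.42903 / 0.6501 ≈ 0.6599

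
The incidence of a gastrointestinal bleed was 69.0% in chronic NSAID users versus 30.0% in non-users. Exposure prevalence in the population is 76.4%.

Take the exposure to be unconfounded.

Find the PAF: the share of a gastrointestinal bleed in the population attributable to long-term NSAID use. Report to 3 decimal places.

p₁ = 0.69, p₀ = 0.3.
Overall risk P(Y=1) = π·p₁ + (1−π)·p₀ = 0.764×0.69 + 0.236×0.3 = 0.59796.
Under exogeneity, PAF = [P(Y=1) − p₀] / P(Y=1).
PAF = (0.59796 − 0.3) / 0.59796 ≈ 0.4983

PAF ≈ 0.498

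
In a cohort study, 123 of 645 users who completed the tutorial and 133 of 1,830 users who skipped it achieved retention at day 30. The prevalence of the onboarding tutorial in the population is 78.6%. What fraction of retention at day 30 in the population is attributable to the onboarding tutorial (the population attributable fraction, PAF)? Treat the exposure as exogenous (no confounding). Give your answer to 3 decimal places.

p₁ = P(outcome | exposed) = 123/645 = 0.1907
p₀ = P(outcome | unexposed) = 133/1830 = 0.072678
Overall risk P(Y=1) = π·p₁ + (1−π)·p₀ = 0.786×0.1907 + 0.214×0.072678 = 0.16544.
Under exogeneity, PAF = [P(Y=1) − p₀] / P(Y=1).
PAF = (0.16544 − 0.072678) / 0.16544 ≈ 0.5607

PAF ≈ 0.561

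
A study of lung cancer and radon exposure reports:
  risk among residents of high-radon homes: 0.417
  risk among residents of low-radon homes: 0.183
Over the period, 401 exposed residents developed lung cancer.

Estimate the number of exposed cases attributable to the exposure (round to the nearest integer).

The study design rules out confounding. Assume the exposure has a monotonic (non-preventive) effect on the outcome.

Let p₁ = 0.417, p₀ = 0.183.
PN = (p₁ − p₀)/p₁ = (0.417 − 0.183) / 0.417 ≈ 0.56115.
Attributable cases ≈ PN × (exposed cases) = 0.56115 × 401 ≈ 225.02.

about 225 cases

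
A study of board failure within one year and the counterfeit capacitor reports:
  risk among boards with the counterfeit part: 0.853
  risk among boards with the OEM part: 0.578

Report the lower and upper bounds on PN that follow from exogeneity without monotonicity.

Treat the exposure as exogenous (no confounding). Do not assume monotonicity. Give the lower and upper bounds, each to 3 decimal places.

0.322 ≤ PN ≤ 0.495

Let p₁ = 0.853, p₀ = 0.578.
Under exogeneity alone the bounds on PN are max{0,(p₁−p₀)/p₁} ≤ PN ≤ min{1,(1−p₀)/p₁}.
  lower = (p₁ − p₀)/p₁ = 0.275 / 0.853 ≈ 0.3224
  upper = min{1, (1 − p₀)/p₁} = 0.422 / 0.853 ≈ 0.4947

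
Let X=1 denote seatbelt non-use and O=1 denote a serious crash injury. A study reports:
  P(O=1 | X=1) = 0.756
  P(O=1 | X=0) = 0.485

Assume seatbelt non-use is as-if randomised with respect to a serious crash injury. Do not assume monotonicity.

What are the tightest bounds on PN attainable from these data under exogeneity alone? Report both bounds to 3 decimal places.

Let p₁ = 0.756, p₀ = 0.485.
Under exogeneity alone the bounds on PN are max{0,(p₁−p₀)/p₁} ≤ PN ≤ min{1,(1−p₀)/p₁}.
  lower = (p₁ − p₀)/p₁ = 0.271 / 0.756 ≈ 0.3585
  upper = min{1, (1 − p₀)/p₁} = 0.515 / 0.756 ≈ 0.6812

0.358 ≤ PN ≤ 0.681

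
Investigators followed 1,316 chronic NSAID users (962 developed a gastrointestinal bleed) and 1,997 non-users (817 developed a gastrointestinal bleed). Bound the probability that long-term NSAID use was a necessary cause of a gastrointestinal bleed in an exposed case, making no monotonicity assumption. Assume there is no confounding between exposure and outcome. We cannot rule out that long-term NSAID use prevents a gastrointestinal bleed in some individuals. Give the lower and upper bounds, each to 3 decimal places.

p₁ = P(outcome | exposed) = 962/1316 = 0.731
p₀ = P(outcome | unexposed) = 817/1997 = 0.40911
Under exogeneity alone the bounds on PN are max{0,(p₁−p₀)/p₁} ≤ PN ≤ min{1,(1−p₀)/p₁}.
  lower = (p₁ − p₀)/p₁ = 0.32189 / 0.731 ≈ 0.4403
  upper = min{1, (1 − p₀)/p₁} = 0.59089 / 0.731 ≈ 0.8083

0.440 ≤ PN ≤ 0.808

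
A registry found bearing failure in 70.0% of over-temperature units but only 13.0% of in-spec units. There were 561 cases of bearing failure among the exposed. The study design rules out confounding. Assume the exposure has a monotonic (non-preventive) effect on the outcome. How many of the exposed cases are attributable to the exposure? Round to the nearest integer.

about 457 cases

p₁ = 0.7, p₀ = 0.13.
PN = (p₁ − p₀)/p₁ = (0.7 − 0.13) / 0.7 ≈ 0.81429.
Attributable cases ≈ PN × (exposed cases) = 0.81429 × 561 ≈ 456.81.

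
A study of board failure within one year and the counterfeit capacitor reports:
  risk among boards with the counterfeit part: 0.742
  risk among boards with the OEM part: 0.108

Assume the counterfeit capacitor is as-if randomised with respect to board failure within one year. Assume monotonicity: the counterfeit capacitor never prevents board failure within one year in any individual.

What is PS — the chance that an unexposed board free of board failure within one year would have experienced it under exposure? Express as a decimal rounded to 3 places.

PS ≈ 0.711

Let p₁ = 0.742, p₀ = 0.108.
Under exogeneity and monotonicity, PS = (p₁ − p₀) / (1 − p₀).
PS = (0.742 − 0.108) / (1 − 0.108) = 0.634 / 0.892 ≈ 0.7108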